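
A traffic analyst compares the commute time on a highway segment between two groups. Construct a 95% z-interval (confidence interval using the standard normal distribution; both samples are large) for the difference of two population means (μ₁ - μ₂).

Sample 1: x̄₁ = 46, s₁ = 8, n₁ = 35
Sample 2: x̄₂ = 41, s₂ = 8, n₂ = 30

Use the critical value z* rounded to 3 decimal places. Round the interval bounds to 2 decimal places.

Both samples are large (n₁ = 35 ≥ 30, n₂ = 30 ≥ 30), so a z-interval for the difference of means applies.

Point estimate: x̄₁ - x̄₂ = 46 - 41 = 5

Standard error: SE = √(s₁²/n₁ + s₂²/n₂)
= √(8²/35 + 8²/30)
= √(1.828571 + 2.133333)
= 1.990453

For 95% confidence, z* = 1.96 (from standard normal table)
Margin of error: E = z* × SE = 1.96 × 1.990453 = 3.9013

Z-interval: (x̄₁ - x̄₂) ± E = 5 ± 3.9013 = (1.0987, 8.9013)

Rounded to 2 decimal places:

(1.10, 8.90)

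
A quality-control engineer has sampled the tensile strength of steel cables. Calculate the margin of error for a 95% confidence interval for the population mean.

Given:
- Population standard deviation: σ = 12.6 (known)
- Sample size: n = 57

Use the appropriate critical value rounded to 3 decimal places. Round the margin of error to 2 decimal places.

The population standard deviation σ is known, so use the z-interval margin of error formula.

For 95% confidence, z* = 1.96 (from standard normal table)

Margin of error formula for z-interval: E = z* × σ/√n

E = 1.96 × 12.6/√57
  = 1.96 × 1.668911
  = 3.2711

Rounded to 2 decimal places:

3.27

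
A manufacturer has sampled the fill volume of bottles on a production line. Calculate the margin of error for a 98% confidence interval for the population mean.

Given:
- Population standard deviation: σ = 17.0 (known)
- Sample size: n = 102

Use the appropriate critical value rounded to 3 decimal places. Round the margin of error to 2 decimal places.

The population standard deviation σ is known, so use the z-interval margin of error formula.

For 98% confidence, z* = 2.326 (from standard normal table)

Margin of error formula for z-interval: E = z* × σ/√n

E = 2.326 × 17.0/√102
  = 2.326 × 1.683251
  = 3.9152

Rounded to 2 decimal places:

3.92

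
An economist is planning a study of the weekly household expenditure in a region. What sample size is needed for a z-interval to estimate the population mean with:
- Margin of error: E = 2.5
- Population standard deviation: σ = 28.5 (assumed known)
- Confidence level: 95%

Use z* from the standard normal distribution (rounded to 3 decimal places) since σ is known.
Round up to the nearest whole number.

Using z* since population σ is known (z-interval formula).

For 95% confidence, z* = 1.96 (from standard normal table)

Sample size formula for z-interval: n = (z*σ/E)²

n = (1.96 × 28.5 / 2.5)²
  = (22.344000)²
  = 499.2543

Round up to the nearest whole number: n = 500

500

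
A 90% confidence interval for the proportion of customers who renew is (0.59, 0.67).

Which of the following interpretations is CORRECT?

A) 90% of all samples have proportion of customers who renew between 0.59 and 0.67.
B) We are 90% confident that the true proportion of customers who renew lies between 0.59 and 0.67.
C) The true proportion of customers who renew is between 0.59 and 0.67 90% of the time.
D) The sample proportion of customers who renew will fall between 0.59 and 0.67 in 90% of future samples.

A confidence interval represents our confidence in the procedure, not a probability statement about the parameter.

Key concept: If we repeated this sampling process many times and computed a 90% CI each time, about 90% of those intervals would contain the true population parameter.

For this specific interval (0.59, 0.67):
- Midpoint (point estimate): 0.63
- Margin of error: 0.04

The correct interpretation is the one stating confidence that the true parameter lies in the interval — option B.

B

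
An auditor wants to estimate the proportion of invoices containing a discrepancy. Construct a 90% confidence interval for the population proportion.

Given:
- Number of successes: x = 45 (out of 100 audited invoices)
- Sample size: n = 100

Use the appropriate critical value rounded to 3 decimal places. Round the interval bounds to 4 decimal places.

Sample proportion: p̂ = 45/100 = 0.450000

Check conditions for normal approximation:
  np̂ = 45 ≥ 10 ✓
  n(1-p̂) = 55 ≥ 10 ✓

The sample is large enough, so use a z-interval (normal approximation) for the proportion.

For 90% confidence, z* = 1.645 (from standard normal table)

Standard error: SE = √(p̂(1-p̂)/n) = √(0.450000×0.550000/100) = 0.04974937

Margin of error: E = z* × SE = 1.645 × 0.04974937 = 0.081838

Z-interval: p̂ ± E = 0.450000 ± 0.081838 = (0.368162, 0.531838)

Rounded to 4 decimal places:

(0.3682, 0.5318)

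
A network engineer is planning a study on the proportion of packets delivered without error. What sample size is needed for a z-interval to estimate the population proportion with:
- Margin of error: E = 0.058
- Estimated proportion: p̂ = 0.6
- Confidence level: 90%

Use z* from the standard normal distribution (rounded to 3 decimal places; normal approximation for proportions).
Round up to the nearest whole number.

Using z* for proportion z-interval (normal approximation).

For 90% confidence, z* = 1.645 (from standard normal table)

Sample size formula for proportion z-interval: n = z*²p̂(1-p̂)/E²

n = 1.645² × 0.6 × 0.4 / 0.058²
  = 2.706025 × 0.24 / 0.003364
  = 193.0577

Round up to the nearest whole number: n = 194

194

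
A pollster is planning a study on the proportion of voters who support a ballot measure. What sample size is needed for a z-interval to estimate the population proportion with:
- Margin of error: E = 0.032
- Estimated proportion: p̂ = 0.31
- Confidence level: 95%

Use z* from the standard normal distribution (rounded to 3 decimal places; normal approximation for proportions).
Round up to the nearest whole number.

Using z* for proportion z-interval (normal approximation).

For 95% confidence, z* = 1.96 (from standard normal table)

Sample size formula for proportion z-interval: n = z*²p̂(1-p̂)/E²

n = 1.96² × 0.31 × 0.69 / 0.032²
  = 3.8416 × 0.2139 / 0.001024
  = 802.4592

Round up to the nearest whole number: n = 803

803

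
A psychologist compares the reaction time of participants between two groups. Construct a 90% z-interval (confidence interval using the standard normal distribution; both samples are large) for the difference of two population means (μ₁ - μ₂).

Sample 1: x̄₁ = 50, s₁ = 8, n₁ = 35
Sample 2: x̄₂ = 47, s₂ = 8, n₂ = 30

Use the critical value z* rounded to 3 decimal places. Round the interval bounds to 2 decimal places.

Both samples are large (n₁ = 35 ≥ 30, n₂ = 30 ≥ 30), so a z-interval for the difference of means applies.

Point estimate: x̄₁ - x̄₂ = 50 - 47 = 3

Standard error: SE = √(s₁²/n₁ + s₂²/n₂)
= √(8²/35 + 8²/30)
= √(1.828571 + 2.133333)
= 1.990453

For 90% confidence, z* = 1.645 (from standard normal table)
Margin of error: E = z* × SE = 1.645 × 1.990453 = 3.2743

Z-interval: (x̄₁ - x̄₂) ± E = 3 ± 3.2743 = (-0.2743, 6.2743)

Rounded to 2 decimal places:

(-0.27, 6.27)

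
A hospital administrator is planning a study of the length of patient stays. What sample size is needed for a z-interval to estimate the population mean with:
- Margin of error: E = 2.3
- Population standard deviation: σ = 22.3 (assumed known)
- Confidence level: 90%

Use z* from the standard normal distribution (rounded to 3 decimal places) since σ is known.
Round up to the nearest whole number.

Using z* since population σ is known (z-interval formula).

For 90% confidence, z* = 1.645 (from standard normal table)

Sample size formula for z-interval: n = (z*σ/E)²

n = (1.645 × 22.3 / 2.3)²
  = (15.949348)²
  = 254.3817

Round up to the nearest whole number: n = 255

255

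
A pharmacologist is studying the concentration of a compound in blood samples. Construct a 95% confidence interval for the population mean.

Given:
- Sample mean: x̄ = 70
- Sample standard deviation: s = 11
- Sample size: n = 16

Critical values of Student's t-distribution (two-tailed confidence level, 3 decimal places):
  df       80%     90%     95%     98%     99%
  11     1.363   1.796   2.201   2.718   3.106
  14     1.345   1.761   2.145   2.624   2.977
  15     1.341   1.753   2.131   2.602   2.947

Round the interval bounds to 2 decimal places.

The population standard deviation σ is unknown (only the sample standard deviation s is given), so use a t-interval with df = n - 1 = 16 - 1 = 15.

For 95% confidence with df = 15, t* = 2.131 (from t-table)

Standard error: SE = s/√n = 11/√16 = 2.750000

Margin of error: E = t* × SE = 2.131 × 2.750000 = 5.8602

T-interval: x̄ ± E = 70 ± 5.8602 = (64.1398, 75.8602)

Rounded to 2 decimal places:

(64.14, 75.86)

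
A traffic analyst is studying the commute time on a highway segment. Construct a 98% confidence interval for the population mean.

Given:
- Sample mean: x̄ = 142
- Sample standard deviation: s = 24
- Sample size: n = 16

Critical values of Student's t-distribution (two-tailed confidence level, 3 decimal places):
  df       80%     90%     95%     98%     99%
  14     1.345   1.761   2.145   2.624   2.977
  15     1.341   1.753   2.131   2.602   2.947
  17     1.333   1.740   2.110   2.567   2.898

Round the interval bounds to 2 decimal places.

The population standard deviation σ is unknown (only the sample standard deviation s is given), so use a t-interval with df = n - 1 = 16 - 1 = 15.

For 98% confidence with df = 15, t* = 2.602 (from t-table)

Standard error: SE = s/√n = 24/√16 = 6.000000

Margin of error: E = t* × SE = 2.602 × 6.000000 = 15.6120

T-interval: x̄ ± E = 142 ± 15.6120 = (126.3880, 157.6120)

Rounded to 2 decimal places:

(126.39, 157.61)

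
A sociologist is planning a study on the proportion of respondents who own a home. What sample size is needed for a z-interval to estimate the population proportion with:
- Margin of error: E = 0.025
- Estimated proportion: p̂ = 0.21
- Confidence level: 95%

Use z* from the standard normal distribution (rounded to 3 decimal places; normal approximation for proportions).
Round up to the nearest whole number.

Using z* for proportion z-interval (normal approximation).

For 95% confidence, z* = 1.96 (from standard normal table)

Sample size formula for proportion z-interval: n = z*²p̂(1-p̂)/E²

n = 1.96² × 0.21 × 0.79 / 0.025²
  = 3.8416 × 0.1659 / 0.000625
  = 1019.7143

Round up to the nearest whole number: n = 1020

1020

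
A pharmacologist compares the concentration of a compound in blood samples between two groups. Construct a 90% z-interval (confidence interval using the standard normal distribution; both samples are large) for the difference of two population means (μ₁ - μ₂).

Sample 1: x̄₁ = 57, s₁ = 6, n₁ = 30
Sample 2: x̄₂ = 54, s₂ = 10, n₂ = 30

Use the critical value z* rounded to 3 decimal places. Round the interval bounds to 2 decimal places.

Both samples are large (n₁ = 30 ≥ 30, n₂ = 30 ≥ 30), so a z-interval for the difference of means applies.

Point estimate: x̄₁ - x̄₂ = 57 - 54 = 3

Standard error: SE = √(s₁²/n₁ + s₂²/n₂)
= √(6²/30 + 10²/30)
= √(1.200000 + 3.333333)
= 2.129163

For 90% confidence, z* = 1.645 (from standard normal table)
Margin of error: E = z* × SE = 1.645 × 2.129163 = 3.5025

Z-interval: (x̄₁ - x̄₂) ± E = 3 ± 3.5025 = (-0.5025, 6.5025)

Rounded to 2 decimal places:

(-0.50, 6.50)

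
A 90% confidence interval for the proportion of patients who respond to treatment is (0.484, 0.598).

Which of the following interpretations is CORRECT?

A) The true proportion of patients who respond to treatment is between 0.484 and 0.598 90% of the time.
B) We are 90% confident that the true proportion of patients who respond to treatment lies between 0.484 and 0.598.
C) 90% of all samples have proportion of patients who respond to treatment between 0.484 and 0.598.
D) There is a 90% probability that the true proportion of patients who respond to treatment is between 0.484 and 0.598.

A confidence interval represents our confidence in the procedure, not a probability statement about the parameter.

Key concept: If we repeated this sampling process many times and computed a 90% CI each time, about 90% of those intervals would contain the true population parameter.

For this specific interval (0.484, 0.598):
- Midpoint (point estimate): 0.541
- Margin of error: 0.057

The correct interpretation is the one stating confidence that the true parameter lies in the interval — option B.

B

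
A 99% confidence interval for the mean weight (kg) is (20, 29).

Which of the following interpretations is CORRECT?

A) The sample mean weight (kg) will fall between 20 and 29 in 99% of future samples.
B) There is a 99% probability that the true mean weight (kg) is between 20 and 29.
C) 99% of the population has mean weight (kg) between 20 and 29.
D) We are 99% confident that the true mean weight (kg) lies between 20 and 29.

A confidence interval represents our confidence in the procedure, not a probability statement about the parameter.

Key concept: If we repeated this sampling process many times and computed a 99% CI each time, about 99% of those intervals would contain the true population parameter.

For this specific interval (20, 29):
- Midpoint (point estimate): 24.5
- Margin of error: 4.5

The correct interpretation is the one stating confidence that the true parameter lies in the interval — option D.

D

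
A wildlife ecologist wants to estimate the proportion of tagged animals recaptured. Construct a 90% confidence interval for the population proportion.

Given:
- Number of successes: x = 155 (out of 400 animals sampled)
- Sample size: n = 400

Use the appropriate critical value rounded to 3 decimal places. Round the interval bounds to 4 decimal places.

Sample proportion: p̂ = 155/400 = 0.387500

Check conditions for normal approximation:
  np̂ = 155 ≥ 10 ✓
  n(1-p̂) = 245 ≥ 10 ✓

The sample is large enough, so use a z-interval (normal approximation) for the proportion.

For 90% confidence, z* = 1.645 (from standard normal table)

Standard error: SE = √(p̂(1-p̂)/n) = √(0.387500×0.612500/400) = 0.02435897

Margin of error: E = z* × SE = 1.645 × 0.02435897 = 0.040071

Z-interval: p̂ ± E = 0.387500 ± 0.040071 = (0.347429, 0.427571)

Rounded to 4 decimal places:

(0.3474, 0.4276)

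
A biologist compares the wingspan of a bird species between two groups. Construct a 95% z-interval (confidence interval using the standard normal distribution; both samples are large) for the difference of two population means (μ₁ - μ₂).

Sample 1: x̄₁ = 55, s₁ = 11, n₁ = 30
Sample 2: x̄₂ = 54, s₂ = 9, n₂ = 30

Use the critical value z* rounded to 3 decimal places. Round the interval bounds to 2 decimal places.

Both samples are large (n₁ = 30 ≥ 30, n₂ = 30 ≥ 30), so a z-interval for the difference of means applies.

Point estimate: x̄₁ - x̄₂ = 55 - 54 = 1

Standard error: SE = √(s₁²/n₁ + s₂²/n₂)
= √(11²/30 + 9²/30)
= √(4.033333 + 2.700000)
= 2.594867

For 95% confidence, z* = 1.96 (from standard normal table)
Margin of error: E = z* × SE = 1.96 × 2.594867 = 5.0859

Z-interval: (x̄₁ - x̄₂) ± E = 1 ± 5.0859 = (-4.0859, 6.0859)

Rounded to 2 decimal places:

(-4.09, 6.09)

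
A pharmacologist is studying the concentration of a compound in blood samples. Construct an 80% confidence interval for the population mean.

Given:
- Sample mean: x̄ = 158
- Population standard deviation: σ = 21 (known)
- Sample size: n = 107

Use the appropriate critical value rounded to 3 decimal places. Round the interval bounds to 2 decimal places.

The population standard deviation σ is known, so use a z-interval (standard normal critical value).

For 80% confidence, z* = 1.282 (from standard normal table)

Standard error: SE = σ/√n = 21/√107 = 2.030147

Margin of error: E = z* × SE = 1.282 × 2.030147 = 2.6026

Z-interval: x̄ ± E = 158 ± 2.6026 = (155.3974, 160.6026)

Rounded to 2 decimal places:

(155.40, 160.60)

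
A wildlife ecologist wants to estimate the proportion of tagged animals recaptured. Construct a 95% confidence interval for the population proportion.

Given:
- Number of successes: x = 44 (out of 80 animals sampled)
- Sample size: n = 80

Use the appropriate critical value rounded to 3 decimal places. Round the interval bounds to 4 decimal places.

Sample proportion: p̂ = 44/80 = 0.550000

Check conditions for normal approximation:
  np̂ = 44 ≥ 10 ✓
  n(1-p̂) = 36 ≥ 10 ✓

The sample is large enough, so use a z-interval (normal approximation) for the proportion.

For 95% confidence, z* = 1.96 (from standard normal table)

Standard error: SE = √(p̂(1-p̂)/n) = √(0.550000×0.450000/80) = 0.05562149

Margin of error: E = z* × SE = 1.96 × 0.05562149 = 0.109018

Z-interval: p̂ ± E = 0.550000 ± 0.109018 = (0.440982, 0.659018)

Rounded to 4 decimal places:

(0.4410, 0.6590)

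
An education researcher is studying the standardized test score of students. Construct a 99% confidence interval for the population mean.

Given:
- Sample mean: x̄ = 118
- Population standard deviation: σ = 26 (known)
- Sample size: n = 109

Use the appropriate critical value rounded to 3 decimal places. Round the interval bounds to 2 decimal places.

The population standard deviation σ is known, so use a z-interval (standard normal critical value).

For 99% confidence, z* = 2.576 (from standard normal table)

Standard error: SE = σ/√n = 26/√109 = 2.490348

Margin of error: E = z* × SE = 2.576 × 2.490348 = 6.4151

Z-interval: x̄ ± E = 118 ± 6.4151 = (111.5849, 124.4151)

Rounded to 2 decimal places:

(111.58, 124.42)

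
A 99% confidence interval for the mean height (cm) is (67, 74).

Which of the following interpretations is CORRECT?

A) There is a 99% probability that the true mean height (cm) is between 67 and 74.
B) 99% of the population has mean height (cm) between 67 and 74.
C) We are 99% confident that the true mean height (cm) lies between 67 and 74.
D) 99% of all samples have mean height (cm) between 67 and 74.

A confidence interval represents our confidence in the procedure, not a probability statement about the parameter.

Key concept: If we repeated this sampling process many times and computed a 99% CI each time, about 99% of those intervals would contain the true population parameter.

For this specific interval (67, 74):
- Midpoint (point estimate): 70.5
- Margin of error: 3.5

The correct interpretation is the one stating confidence that the true parameter lies in the interval — option C.

C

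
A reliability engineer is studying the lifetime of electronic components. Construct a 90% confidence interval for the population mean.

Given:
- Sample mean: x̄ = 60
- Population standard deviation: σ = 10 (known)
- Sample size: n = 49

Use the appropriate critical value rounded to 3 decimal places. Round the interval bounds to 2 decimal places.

The population standard deviation σ is known, so use a z-interval (standard normal critical value).

For 90% confidence, z* = 1.645 (from standard normal table)

Standard error: SE = σ/√n = 10/√49 = 1.428571

Margin of error: E = z* × SE = 1.645 × 1.428571 = 2.3500

Z-interval: x̄ ± E = 60 ± 2.3500 = (57.6500, 62.3500)

Rounded to 2 decimal places:

(57.65, 62.35)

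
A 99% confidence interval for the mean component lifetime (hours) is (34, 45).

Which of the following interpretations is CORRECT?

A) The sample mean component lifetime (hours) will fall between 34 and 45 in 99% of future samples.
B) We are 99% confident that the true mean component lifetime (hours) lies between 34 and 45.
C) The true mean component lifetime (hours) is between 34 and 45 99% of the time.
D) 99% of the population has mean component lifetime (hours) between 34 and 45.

A confidence interval represents our confidence in the procedure, not a probability statement about the parameter.

Key concept: If we repeated this sampling process many times and computed a 99% CI each time, about 99% of those intervals would contain the true population parameter.

For this specific interval (34, 45):
- Midpoint (point estimate): 39.5
- Margin of error: 5.5

The correct interpretation is the one stating confidence that the true parameter lies in the interval — option B.

B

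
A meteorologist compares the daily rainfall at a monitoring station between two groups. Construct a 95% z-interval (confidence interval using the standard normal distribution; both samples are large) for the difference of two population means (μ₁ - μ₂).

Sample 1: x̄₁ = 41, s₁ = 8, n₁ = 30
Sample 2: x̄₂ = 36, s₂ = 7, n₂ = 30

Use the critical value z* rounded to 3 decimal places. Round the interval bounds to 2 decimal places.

Both samples are large (n₁ = 30 ≥ 30, n₂ = 30 ≥ 30), so a z-interval for the difference of means applies.

Point estimate: x̄₁ - x̄₂ = 41 - 36 = 5

Standard error: SE = √(s₁²/n₁ + s₂²/n₂)
= √(8²/30 + 7²/30)
= √(2.133333 + 1.633333)
= 1.940790

For 95% confidence, z* = 1.96 (from standard normal table)
Margin of error: E = z* × SE = 1.96 × 1.940790 = 3.8039

Z-interval: (x̄₁ - x̄₂) ± E = 5 ± 3.8039 = (1.1961, 8.8039)

Rounded to 2 decimal places:

(1.20, 8.80)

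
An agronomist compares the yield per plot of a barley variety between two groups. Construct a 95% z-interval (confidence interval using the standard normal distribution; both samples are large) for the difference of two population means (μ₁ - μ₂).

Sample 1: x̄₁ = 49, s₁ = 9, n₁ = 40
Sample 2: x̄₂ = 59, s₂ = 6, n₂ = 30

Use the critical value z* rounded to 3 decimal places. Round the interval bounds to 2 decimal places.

Both samples are large (n₁ = 40 ≥ 30, n₂ = 30 ≥ 30), so a z-interval for the difference of means applies.

Point estimate: x̄₁ - x̄₂ = 49 - 59 = -10

Standard error: SE = √(s₁²/n₁ + s₂²/n₂)
= √(9²/40 + 6²/30)
= √(2.025000 + 1.200000)
= 1.795828

For 95% confidence, z* = 1.96 (from standard normal table)
Margin of error: E = z* × SE = 1.96 × 1.795828 = 3.5198

Z-interval: (x̄₁ - x̄₂) ± E = -10 ± 3.5198 = (-13.5198, -6.4802)

Rounded to 2 decimal places:

(-13.52, -6.48)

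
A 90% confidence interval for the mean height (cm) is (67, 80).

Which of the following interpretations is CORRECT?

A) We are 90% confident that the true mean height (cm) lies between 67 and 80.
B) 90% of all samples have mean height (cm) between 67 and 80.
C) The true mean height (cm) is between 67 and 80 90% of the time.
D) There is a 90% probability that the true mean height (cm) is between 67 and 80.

A confidence interval represents our confidence in the procedure, not a probability statement about the parameter.

Key concept: If we repeated this sampling process many times and computed a 90% CI each time, about 90% of those intervals would contain the true population parameter.

For this specific interval (67, 80):
- Midpoint (point estimate): 73.5
- Margin of error: 6.5

The correct interpretation is the one stating confidence that the true parameter lies in the interval — option A.

A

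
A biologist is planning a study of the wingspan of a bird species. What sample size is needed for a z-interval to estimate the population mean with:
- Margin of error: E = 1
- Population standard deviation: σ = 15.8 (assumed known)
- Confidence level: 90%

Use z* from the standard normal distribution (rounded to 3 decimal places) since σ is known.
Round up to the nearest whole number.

Using z* since population σ is known (z-interval formula).

For 90% confidence, z* = 1.645 (from standard normal table)

Sample size formula for z-interval: n = (z*σ/E)²

n = (1.645 × 15.8 / 1)²
  = (25.991000)²
  = 675.5321

Round up to the nearest whole number: n = 676

676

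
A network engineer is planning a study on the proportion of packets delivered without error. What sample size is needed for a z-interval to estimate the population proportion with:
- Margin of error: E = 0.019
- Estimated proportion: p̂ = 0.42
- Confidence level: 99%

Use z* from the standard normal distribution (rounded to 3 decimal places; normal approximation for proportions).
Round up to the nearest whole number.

Using z* for proportion z-interval (normal approximation).

For 99% confidence, z* = 2.576 (from standard normal table)

Sample size formula for proportion z-interval: n = z*²p̂(1-p̂)/E²

n = 2.576² × 0.42 × 0.58 / 0.019²
  = 6.635776 × 0.2436 / 0.000361
  = 4477.7702

Round up to the nearest whole number: n = 4478

4478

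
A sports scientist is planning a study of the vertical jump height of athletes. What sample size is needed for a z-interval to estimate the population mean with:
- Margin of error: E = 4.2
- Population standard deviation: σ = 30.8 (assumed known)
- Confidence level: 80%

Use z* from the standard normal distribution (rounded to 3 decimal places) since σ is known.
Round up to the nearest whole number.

Using z* since population σ is known (z-interval formula).

For 80% confidence, z* = 1.282 (from standard normal table)

Sample size formula for z-interval: n = (z*σ/E)²

n = (1.282 × 30.8 / 4.2)²
  = (9.401333)²
  = 88.3851

Round up to the nearest whole number: n = 89

89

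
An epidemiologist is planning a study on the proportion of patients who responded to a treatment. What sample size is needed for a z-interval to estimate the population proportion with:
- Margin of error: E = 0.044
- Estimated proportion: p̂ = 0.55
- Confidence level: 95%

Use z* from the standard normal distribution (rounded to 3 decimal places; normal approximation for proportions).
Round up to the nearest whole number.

Using z* for proportion z-interval (normal approximation).

For 95% confidence, z* = 1.96 (from standard normal table)

Sample size formula for proportion z-interval: n = z*²p̂(1-p̂)/E²

n = 1.96² × 0.55 × 0.45 / 0.044²
  = 3.8416 × 0.2475 / 0.001936
  = 491.1136

Round up to the nearest whole number: n = 492

492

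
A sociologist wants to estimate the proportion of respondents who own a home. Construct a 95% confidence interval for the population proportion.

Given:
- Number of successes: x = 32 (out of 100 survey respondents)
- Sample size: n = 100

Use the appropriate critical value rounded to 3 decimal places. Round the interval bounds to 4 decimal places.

Sample proportion: p̂ = 32/100 = 0.320000

Check conditions for normal approximation:
  np̂ = 32 ≥ 10 ✓
  n(1-p̂) = 68 ≥ 10 ✓

The sample is large enough, so use a z-interval (normal approximation) for the proportion.

For 95% confidence, z* = 1.96 (from standard normal table)

Standard error: SE = √(p̂(1-p̂)/n) = √(0.320000×0.680000/100) = 0.04664762

Margin of error: E = z* × SE = 1.96 × 0.04664762 = 0.091429

Z-interval: p̂ ± E = 0.320000 ± 0.091429 = (0.228571, 0.411429)

Rounded to 4 decimal places:

(0.2286, 0.4114)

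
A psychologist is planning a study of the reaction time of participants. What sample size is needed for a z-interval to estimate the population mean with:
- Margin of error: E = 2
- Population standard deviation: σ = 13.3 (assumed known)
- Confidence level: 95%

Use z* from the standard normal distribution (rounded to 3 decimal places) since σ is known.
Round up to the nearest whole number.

Using z* since population σ is known (z-interval formula).

For 95% confidence, z* = 1.96 (from standard normal table)

Sample size formula for z-interval: n = (z*σ/E)²

n = (1.96 × 13.3 / 2)²
  = (13.034000)²
  = 169.8852

Round up to the nearest whole number: n = 170

170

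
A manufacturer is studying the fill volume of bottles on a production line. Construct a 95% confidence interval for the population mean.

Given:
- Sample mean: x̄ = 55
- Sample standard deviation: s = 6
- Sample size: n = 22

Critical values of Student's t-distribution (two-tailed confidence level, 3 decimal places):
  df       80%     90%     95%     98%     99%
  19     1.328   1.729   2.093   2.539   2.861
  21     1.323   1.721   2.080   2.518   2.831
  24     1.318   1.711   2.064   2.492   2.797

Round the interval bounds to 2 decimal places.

The population standard deviation σ is unknown (only the sample standard deviation s is given), so use a t-interval with df = n - 1 = 22 - 1 = 21.

For 95% confidence with df = 21, t* = 2.080 (from t-table)

Standard error: SE = s/√n = 6/√22 = 1.279204

Margin of error: E = t* × SE = 2.080 × 1.279204 = 2.6607

T-interval: x̄ ± E = 55 ± 2.6607 = (52.3393, 57.6607)

Rounded to 2 decimal places:

(52.34, 57.66)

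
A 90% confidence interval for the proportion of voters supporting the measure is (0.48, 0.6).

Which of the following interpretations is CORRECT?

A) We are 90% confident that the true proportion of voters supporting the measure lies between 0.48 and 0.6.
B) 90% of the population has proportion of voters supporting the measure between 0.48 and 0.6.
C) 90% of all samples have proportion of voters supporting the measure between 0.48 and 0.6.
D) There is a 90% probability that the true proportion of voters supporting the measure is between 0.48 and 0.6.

A confidence interval represents our confidence in the procedure, not a probability statement about the parameter.

Key concept: If we repeated this sampling process many times and computed a 90% CI each time, about 90% of those intervals would contain the true population parameter.

For this specific interval (0.48, 0.6):
- Midpoint (point estimate): 0.54
- Margin of error: 0.06

The correct interpretation is the one stating confidence that the true parameter lies in the interval — option A.

A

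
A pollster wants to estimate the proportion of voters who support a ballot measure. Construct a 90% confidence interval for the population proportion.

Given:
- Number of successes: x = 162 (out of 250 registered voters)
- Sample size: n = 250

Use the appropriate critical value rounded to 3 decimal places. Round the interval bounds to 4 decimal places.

Sample proportion: p̂ = 162/250 = 0.648000

Check conditions for normal approximation:
  np̂ = 162 ≥ 10 ✓
  n(1-p̂) = 88 ≥ 10 ✓

The sample is large enough, so use a z-interval (normal approximation) for the proportion.

For 90% confidence, z* = 1.645 (from standard normal table)

Standard error: SE = √(p̂(1-p̂)/n) = √(0.648000×0.352000/250) = 0.03020569

Margin of error: E = z* × SE = 1.645 × 0.03020569 = 0.049688

Z-interval: p̂ ± E = 0.648000 ± 0.049688 = (0.598312, 0.697688)

Rounded to 4 decimal places:

(0.5983, 0.6977)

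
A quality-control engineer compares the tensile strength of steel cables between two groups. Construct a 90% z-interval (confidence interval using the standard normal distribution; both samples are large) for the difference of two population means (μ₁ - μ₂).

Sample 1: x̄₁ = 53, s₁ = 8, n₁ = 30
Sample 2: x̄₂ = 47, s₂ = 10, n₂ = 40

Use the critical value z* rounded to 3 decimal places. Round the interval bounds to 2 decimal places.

Both samples are large (n₁ = 30 ≥ 30, n₂ = 40 ≥ 30), so a z-interval for the difference of means applies.

Point estimate: x̄₁ - x̄₂ = 53 - 47 = 6

Standard error: SE = √(s₁²/n₁ + s₂²/n₂)
= √(8²/30 + 10²/40)
= √(2.133333 + 2.500000)
= 2.152518

For 90% confidence, z* = 1.645 (from standard normal table)
Margin of error: E = z* × SE = 1.645 × 2.152518 = 3.5409

Z-interval: (x̄₁ - x̄₂) ± E = 6 ± 3.5409 = (2.4591, 9.5409)

Rounded to 2 decimal places:

(2.46, 9.54)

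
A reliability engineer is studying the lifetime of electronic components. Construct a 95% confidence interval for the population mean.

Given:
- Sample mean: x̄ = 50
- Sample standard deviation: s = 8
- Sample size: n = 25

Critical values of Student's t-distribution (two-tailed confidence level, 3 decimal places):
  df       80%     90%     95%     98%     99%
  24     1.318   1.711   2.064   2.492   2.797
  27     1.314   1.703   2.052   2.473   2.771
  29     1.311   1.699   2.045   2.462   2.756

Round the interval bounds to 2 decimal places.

The population standard deviation σ is unknown (only the sample standard deviation s is given), so use a t-interval with df = n - 1 = 25 - 1 = 24.

For 95% confidence with df = 24, t* = 2.064 (from t-table)

Standard error: SE = s/√n = 8/√25 = 1.600000

Margin of error: E = t* × SE = 2.064 × 1.600000 = 3.3024

T-interval: x̄ ± E = 50 ± 3.3024 = (46.6976, 53.3024)

Rounded to 2 decimal places:

(46.70, 53.30)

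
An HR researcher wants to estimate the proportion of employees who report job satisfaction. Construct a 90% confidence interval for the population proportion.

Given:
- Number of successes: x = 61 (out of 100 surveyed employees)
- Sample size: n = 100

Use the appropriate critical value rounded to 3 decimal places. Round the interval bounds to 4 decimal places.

Sample proportion: p̂ = 61/100 = 0.610000

Check conditions for normal approximation:
  np̂ = 61 ≥ 10 ✓
  n(1-p̂) = 39 ≥ 10 ✓

The sample is large enough, so use a z-interval (normal approximation) for the proportion.

For 90% confidence, z* = 1.645 (from standard normal table)

Standard error: SE = √(p̂(1-p̂)/n) = √(0.610000×0.390000/100) = 0.04877499

Margin of error: E = z* × SE = 1.645 × 0.04877499 = 0.080235

Z-interval: p̂ ± E = 0.610000 ± 0.080235 = (0.529765, 0.690235)

Rounded to 4 decimal places:

(0.5298, 0.6902)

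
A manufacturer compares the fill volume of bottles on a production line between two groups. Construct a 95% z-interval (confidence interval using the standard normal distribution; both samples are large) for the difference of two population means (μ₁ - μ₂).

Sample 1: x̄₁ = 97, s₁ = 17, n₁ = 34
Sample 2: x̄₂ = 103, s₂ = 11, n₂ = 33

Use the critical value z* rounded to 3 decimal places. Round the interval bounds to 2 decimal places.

Both samples are large (n₁ = 34 ≥ 30, n₂ = 33 ≥ 30), so a z-interval for the difference of means applies.

Point estimate: x̄₁ - x̄₂ = 97 - 103 = -6

Standard error: SE = √(s₁²/n₁ + s₂²/n₂)
= √(17²/34 + 11²/33)
= √(8.500000 + 3.666667)
= 3.488075

For 95% confidence, z* = 1.96 (from standard normal table)
Margin of error: E = z* × SE = 1.96 × 3.488075 = 6.8366

Z-interval: (x̄₁ - x̄₂) ± E = -6 ± 6.8366 = (-12.8366, 0.8366)

Rounded to 2 decimal places:

(-12.84, 0.84)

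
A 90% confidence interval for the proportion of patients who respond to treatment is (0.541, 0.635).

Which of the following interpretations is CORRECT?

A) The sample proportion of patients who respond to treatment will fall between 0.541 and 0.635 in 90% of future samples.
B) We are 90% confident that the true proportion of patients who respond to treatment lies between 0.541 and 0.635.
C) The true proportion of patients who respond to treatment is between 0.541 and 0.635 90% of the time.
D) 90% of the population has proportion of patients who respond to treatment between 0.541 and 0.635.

A confidence interval represents our confidence in the procedure, not a probability statement about the parameter.

Key concept: If we repeated this sampling process many times and computed a 90% CI each time, about 90% of those intervals would contain the true population parameter.

For this specific interval (0.541, 0.635):
- Midpoint (point estimate): 0.588
- Margin of error: 0.047

The correct interpretation is the one stating confidence that the true parameter lies in the interval — option B.

B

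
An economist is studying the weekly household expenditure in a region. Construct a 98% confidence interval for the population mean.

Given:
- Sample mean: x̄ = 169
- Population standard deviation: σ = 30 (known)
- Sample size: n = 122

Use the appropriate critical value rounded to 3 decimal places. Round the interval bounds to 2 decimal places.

The population standard deviation σ is known, so use a z-interval (standard normal critical value).

For 98% confidence, z* = 2.326 (from standard normal table)

Standard error: SE = σ/√n = 30/√122 = 2.716072

Margin of error: E = z* × SE = 2.326 × 2.716072 = 6.3176

Z-interval: x̄ ± E = 169 ± 6.3176 = (162.6824, 175.3176)

Rounded to 2 decimal places:

(162.68, 175.32)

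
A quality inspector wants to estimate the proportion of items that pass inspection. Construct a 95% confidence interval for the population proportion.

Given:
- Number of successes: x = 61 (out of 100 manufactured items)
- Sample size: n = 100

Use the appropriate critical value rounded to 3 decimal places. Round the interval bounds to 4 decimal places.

Sample proportion: p̂ = 61/100 = 0.610000

Check conditions for normal approximation:
  np̂ = 61 ≥ 10 ✓
  n(1-p̂) = 39 ≥ 10 ✓

The sample is large enough, so use a z-interval (normal approximation) for the proportion.

For 95% confidence, z* = 1.96 (from standard normal table)

Standard error: SE = √(p̂(1-p̂)/n) = √(0.610000×0.390000/100) = 0.04877499

Margin of error: E = z* × SE = 1.96 × 0.04877499 = 0.095599

Z-interval: p̂ ± E = 0.610000 ± 0.095599 = (0.514401, 0.705599)

Rounded to 4 decimal places:

(0.5144, 0.7056)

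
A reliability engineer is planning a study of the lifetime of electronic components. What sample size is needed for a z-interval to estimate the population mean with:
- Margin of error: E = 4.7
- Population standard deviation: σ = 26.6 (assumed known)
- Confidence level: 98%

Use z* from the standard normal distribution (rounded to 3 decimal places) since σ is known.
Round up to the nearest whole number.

Using z* since population σ is known (z-interval formula).

For 98% confidence, z* = 2.326 (from standard normal table)

Sample size formula for z-interval: n = (z*σ/E)²

n = (2.326 × 26.6 / 4.7)²
  = (13.164170)²
  = 173.2954

Round up to the nearest whole number: n = 174

174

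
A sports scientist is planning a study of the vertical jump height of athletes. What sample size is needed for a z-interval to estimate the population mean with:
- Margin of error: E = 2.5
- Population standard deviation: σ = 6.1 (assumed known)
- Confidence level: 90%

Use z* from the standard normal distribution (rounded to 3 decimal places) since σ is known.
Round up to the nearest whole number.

Using z* since population σ is known (z-interval formula).

For 90% confidence, z* = 1.645 (from standard normal table)

Sample size formula for z-interval: n = (z*σ/E)²

n = (1.645 × 6.1 / 2.5)²
  = (4.013800)²
  = 16.1106

Round up to the nearest whole number: n = 17

17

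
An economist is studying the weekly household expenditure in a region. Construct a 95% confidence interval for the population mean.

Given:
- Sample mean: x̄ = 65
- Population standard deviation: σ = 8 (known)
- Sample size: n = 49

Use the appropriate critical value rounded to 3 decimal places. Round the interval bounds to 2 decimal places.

The population standard deviation σ is known, so use a z-interval (standard normal critical value).

For 95% confidence, z* = 1.96 (from standard normal table)

Standard error: SE = σ/√n = 8/√49 = 1.142857

Margin of error: E = z* × SE = 1.96 × 1.142857 = 2.2400

Z-interval: x̄ ± E = 65 ± 2.2400 = (62.7600, 67.2400)

Rounded to 2 decimal places:

(62.76, 67.24)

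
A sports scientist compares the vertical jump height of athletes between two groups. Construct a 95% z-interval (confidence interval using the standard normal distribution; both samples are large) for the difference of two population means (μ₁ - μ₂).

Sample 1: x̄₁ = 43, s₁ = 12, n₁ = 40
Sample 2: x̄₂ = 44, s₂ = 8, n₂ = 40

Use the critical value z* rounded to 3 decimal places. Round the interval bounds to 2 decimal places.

Both samples are large (n₁ = 40 ≥ 30, n₂ = 40 ≥ 30), so a z-interval for the difference of means applies.

Point estimate: x̄₁ - x̄₂ = 43 - 44 = -1

Standard error: SE = √(s₁²/n₁ + s₂²/n₂)
= √(12²/40 + 8²/40)
= √(3.600000 + 1.600000)
= 2.280351

For 95% confidence, z* = 1.96 (from standard normal table)
Margin of error: E = z* × SE = 1.96 × 2.280351 = 4.4695

Z-interval: (x̄₁ - x̄₂) ± E = -1 ± 4.4695 = (-5.4695, 3.4695)

Rounded to 2 decimal places:

(-5.47, 3.47)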